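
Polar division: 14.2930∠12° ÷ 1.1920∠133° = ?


r = 14.2930 / 1.1920 = 11.9908
theta = 12° - 133° = -121° = 239° (mod 360)

11.9908 cis(239°)


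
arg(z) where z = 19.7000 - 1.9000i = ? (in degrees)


Re = 19.7, Im = -1.9
arg = atan2(-1.9, 19.7) = -5.5089 degrees

arg(z) = -5.5089 degrees


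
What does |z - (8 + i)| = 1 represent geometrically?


|z - z0| = r is a circle with center z0 and radius r.
Center = (8, 1), radius = 1

Circle with center (8, 1) and radius 1


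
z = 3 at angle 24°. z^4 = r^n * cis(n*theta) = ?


r^4 = 3^4 = 81
n*theta = 4*24° = 96° = 96° (mod 360)
a = 81*cos(96°) = -8.4668
b = 81*sin(96°) = 80.5563

81 cis(96°) = -8.4668 + 80.5563i


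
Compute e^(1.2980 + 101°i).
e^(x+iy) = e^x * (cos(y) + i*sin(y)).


e^1.2980 = 3.6620
cos(101°) = -0.1908
sin(101°) = 0.98163
Real = 3.6620*(-0.1908) = -0.6987
Imag = 3.6620*0.98163 = 3.5947

-0.6987 + 3.5947i


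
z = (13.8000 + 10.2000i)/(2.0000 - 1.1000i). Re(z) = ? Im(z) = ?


Multiply by conjugate: (13.8000 + 10.2000i)(2.0000 + 1.1000i) / (2^2 + (-1.1)^2)
Numerator real = 13.8*2 + 10.2*(-1.1) = 16.38
Numerator imag = 10.2*2 - 13.8*(-1.1) = 35.58
Denominator = 5.21
Re(z) = 16.38/5.21 = 3.1440
Im(z) = 35.58/5.21 = 6.8292

Re(z) = 3.1440, Im(z) = 6.8292


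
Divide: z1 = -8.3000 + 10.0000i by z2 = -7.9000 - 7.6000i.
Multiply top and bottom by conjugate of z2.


Conjugate of z2 = -7.9000 + 7.6000i
Numerator: (-8.3000 + 10.0000i)(-7.9000 + 7.6000i) = -10.4300 - 142.0800i
Denominator: (-7.9)^2 + (-7.6)^2 = 120.17
Result = (-10.4300 - 142.0800i)/120.17

-0.0868 - 1.1823i


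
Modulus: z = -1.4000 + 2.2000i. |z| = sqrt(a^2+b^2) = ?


|z| = sqrt((-1.4)^2 + 2.2^2) = sqrt(1.96 + 4.84) = sqrt(6.8) = 2.6077

|z| = 2.6077


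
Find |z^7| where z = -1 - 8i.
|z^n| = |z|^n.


|z| = sqrt(1+64) = sqrt(65) = 8.0623
|z^7| = |z|^7 = (sqrt(65))^7 = 65^3 * sqrt(65) = 274625*sqrt(65)

|z^7| = 274625*sqrt(65) ≈ 2214097.5341


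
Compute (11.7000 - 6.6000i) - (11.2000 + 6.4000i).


Real: 11.7 - 11.2 = 0.5
Imag: -6.6 - 6.4 = -13

0.5000 - 13.0000i


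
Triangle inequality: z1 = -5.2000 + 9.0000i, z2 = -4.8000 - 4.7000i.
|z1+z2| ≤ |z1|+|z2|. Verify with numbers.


|z1| = sqrt((-5.2)^2 + 9^2) = sqrt(108.04) = 10.3942
|z2| = sqrt((-4.8)^2 + (-4.7)^2) = sqrt(45.13) = 6.7179
z1+z2 = -10.0000 + 4.3000i
|z1+z2| = sqrt(118.49) = 10.8853
|z1|+|z2| = 10.3942 + 6.7179 = 17.1121

|z1+z2| = 10.8853 ≤ |z1|+|z2| = 17.1121 (verified)


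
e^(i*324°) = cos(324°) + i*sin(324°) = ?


cos(324°) = 0.8090
sin(324°) = -0.5878

e^(i*324°) = 0.8090 - 0.5878i


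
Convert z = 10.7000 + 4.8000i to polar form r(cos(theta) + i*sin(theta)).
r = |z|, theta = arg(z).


r = sqrt(114.49+23.04) = sqrt(137.53) = 11.7273
theta = atan2(4.8, 10.7) = 24.1609 degrees

r = 11.7273, theta = 24.1609 degrees


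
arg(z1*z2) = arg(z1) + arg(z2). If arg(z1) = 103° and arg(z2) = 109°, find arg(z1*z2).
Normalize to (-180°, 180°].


arg(z1*z2) = 103° + 109° = 212°
Normalized to (-180°, 180°]: -148°

-148°


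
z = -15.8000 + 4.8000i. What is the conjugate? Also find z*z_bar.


z_bar = -15.8000 - 4.8000i
z*z_bar = (-15.8)^2 + 4.8^2 = 249.64 + 23.04 = 272.68

z_bar = -15.8000 - 4.8000i, z*z_bar = 272.68


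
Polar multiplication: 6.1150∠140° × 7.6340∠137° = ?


r = 6.1150 * 7.6340 = 46.6819
theta = 140° + 137° = 277° = 277° (mod 360)

46.6819 cis(277°)


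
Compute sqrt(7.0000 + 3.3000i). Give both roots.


|z| = sqrt(49+10.89) = 7.7389
sqrt((|z|+a)/2) = sqrt((7.7389+7)/2) = sqrt(7.3694) = 2.7147
sqrt((|z|-a)/2) = sqrt((7.7389-7)/2) = sqrt(0.3694) = 0.6078

±(2.7147 + 0.6078i) i.e. 2.7147 + 0.6078i and -2.7147 - 0.6078i


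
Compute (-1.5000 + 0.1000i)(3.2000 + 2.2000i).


Real = -1.5*3.2 - 0.1*2.2 = -4.8 - 0.22 = -5.02
Imag = -1.5*2.2 + 3.2*0.1 = -3.3 + 0.32 = -2.98

-5.0200 - 2.9800i


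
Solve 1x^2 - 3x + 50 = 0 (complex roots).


disc = (-3)^2 - 4*1*50 = 9 - 200 = -191
sqrt(|disc|) = sqrt(191) = 13.8203
Real part = 3/(2*1) = 1.5000
Imag part = 13.8203/(2*1) = 6.9101

1.5000 ± 6.9101i


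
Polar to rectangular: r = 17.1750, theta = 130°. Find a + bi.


a = 17.1750*cos(130°) = 17.1750*(-0.64279) = -11.0399
b = 17.1750*sin(130°) = 17.1750*0.766044 = 13.1568

-11.0399 + 13.1568i


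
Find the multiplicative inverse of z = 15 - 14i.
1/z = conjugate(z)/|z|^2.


|z|^2 = 225+196 = 421
1/z = (15 + 14i)/421

1/z = 0.0356 + 0.0333i


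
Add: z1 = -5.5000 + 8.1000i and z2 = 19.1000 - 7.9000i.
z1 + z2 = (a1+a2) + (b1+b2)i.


Real: -5.5 + 19.1 = 13.6
Imag: 8.1 - 7.9 = 0.2

13.6000 + 0.2000i


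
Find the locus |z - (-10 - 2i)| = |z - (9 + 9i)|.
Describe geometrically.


Equal distances means the locus is the perpendicular bisector of z1 and z2.
Midpoint = ((-10+9)/2, (-2+9)/2) = (-0.5000, 3.5000)

Perpendicular bisector through (-0.5000, 3.5000)


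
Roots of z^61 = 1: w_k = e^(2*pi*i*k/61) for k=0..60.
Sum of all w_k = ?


The sum of all 61th roots of unity is 0.
Geometric series: (1 - w^61)/(1 - w) = (1-1)/(1-w) = 0 since w^61 = 1, w ≠ 1.
Alternatively: coefficient of z^60 in z^61 - 1 is 0.

0


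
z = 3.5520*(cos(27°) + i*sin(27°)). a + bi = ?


a = 3.5520*cos(27°) = 3.5520*0.89101 = 3.1649
b = 3.5520*sin(27°) = 3.5520*0.454 = 1.6126

3.1649 + 1.6126i


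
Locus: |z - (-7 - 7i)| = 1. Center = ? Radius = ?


|z - z0| = r is a circle with center z0 and radius r.
Center = (-7, -7), radius = 1

Circle with center (-7, -7) and radius 1


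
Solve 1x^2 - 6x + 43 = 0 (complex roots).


disc = (-6)^2 - 4*1*43 = 36 - 172 = -136
sqrt(|disc|) = sqrt(136) = 11.6619
Real part = 6/(2*1) = 3.0000
Imag part = 11.6619/(2*1) = 5.8310

3.0000 ± 5.8310i


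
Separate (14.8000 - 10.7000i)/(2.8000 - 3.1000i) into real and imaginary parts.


Multiply by conjugate: (14.8000 - 10.7000i)(2.8000 + 3.1000i) / (2.8^2 + (-3.1)^2)
Numerator real = 14.8*2.8 - (10.7)*(-3.1) = 74.61
Numerator imag = -10.7*2.8 - 14.8*(-3.1) = 15.92
Denominator = 17.45
Re(z) = 74.61/17.45 = 4.2756
Im(z) = 15.92/17.45 = 0.9123

Re(z) = 4.2756, Im(z) = 0.9123


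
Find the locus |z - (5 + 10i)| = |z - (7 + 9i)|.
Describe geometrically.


Equal distances means the locus is the perpendicular bisector of z1 and z2.
Midpoint = ((5+7)/2, (10+9)/2) = (6.0000, 9.5000)

Perpendicular bisector through (6.0000, 9.5000)


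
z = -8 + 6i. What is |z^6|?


|z| = sqrt(64+36) = sqrt(100) = 10
|z^6| = |z|^6 = 10^6 = 1000000

|z^6| = 1000000


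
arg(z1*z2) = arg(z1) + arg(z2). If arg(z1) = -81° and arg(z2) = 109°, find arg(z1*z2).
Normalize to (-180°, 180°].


arg(z1*z2) = -81° + 109° = 28°
Normalized to (-180°, 180°]: 28°

28°


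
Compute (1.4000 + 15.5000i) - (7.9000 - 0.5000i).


Real: 1.4 - 7.9 = -6.5
Imag: 15.5 + 0.5 = 16

-6.5000 + 16.0000i


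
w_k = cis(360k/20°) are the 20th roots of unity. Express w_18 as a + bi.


Angle = 360*18/20 = 324°
a = cos(324°) = 0.8090
b = sin(324°) = -0.5878

0.8090 - 0.5878i


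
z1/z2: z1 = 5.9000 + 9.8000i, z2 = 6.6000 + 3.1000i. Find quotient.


Conjugate of z2 = 6.6000 - 3.1000i
Numerator: (5.9000 + 9.8000i)(6.6000 - 3.1000i) = 69.3200 + 46.3900i
Denominator: 6.6^2 + 3.1^2 = 53.17
Result = (69.3200 + 46.3900i)/53.17

1.3037 + 0.8725i


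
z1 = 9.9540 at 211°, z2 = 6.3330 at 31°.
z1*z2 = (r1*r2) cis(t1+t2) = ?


r = 9.9540 * 6.3330 = 63.0387
theta = 211° + 31° = 242° = 242° (mod 360)

63.0387 cis(242°)


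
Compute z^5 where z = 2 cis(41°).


r^5 = 2^5 = 32
n*theta = 5*41° = 205° = 205° (mod 360)
a = 32*cos(205°) = -29.0018
b = 32*sin(205°) = -13.5238

32 cis(205°) = -29.0018 - 13.5238i


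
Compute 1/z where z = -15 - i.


|z|^2 = 225+1 = 226
1/z = (-15 + 1i)/226

1/z = -0.0664 + 0.0044i


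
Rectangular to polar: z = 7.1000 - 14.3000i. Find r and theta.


r = sqrt(50.41+204.49) = sqrt(254.9) = 15.9656
theta = atan2(-14.3, 7.1) = -63.5954 degrees

r = 15.9656, theta = -63.5954 degrees


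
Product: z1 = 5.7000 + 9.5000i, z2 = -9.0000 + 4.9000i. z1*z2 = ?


Real = 5.7*(-9) - 9.5*4.9 = -51.3 - 46.55 = -97.85
Imag = 5.7*4.9 - (9)*9.5 = 27.93 - (85.5) = -57.57

-97.8500 - 57.5700i


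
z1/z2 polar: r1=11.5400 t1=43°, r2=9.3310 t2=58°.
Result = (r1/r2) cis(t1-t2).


r = 11.5400 / 9.3310 = 1.2367
theta = 43° - 58° = -15° = 345° (mod 360)

1.2367 cis(345°)


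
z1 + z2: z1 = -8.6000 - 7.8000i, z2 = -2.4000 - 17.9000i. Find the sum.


Real: -8.6 - 2.4 = -11
Imag: -7.8 - 17.9 = -25.7

-11.0000 - 25.7000i


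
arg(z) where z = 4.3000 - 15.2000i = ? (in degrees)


Re = 4.3, Im = -15.2
arg = atan2(-15.2, 4.3) = -74.2041 degrees

arg(z) = -74.2041 degrees


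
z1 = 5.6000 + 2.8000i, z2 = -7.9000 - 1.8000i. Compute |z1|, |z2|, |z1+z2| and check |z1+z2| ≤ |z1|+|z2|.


|z1| = sqrt(5.6^2 + 2.8^2) = sqrt(39.2) = 6.2610
|z2| = sqrt((-7.9)^2 + (-1.8)^2) = sqrt(65.65) = 8.1025
z1+z2 = -2.3000 + 1.0000i
|z1+z2| = sqrt(6.29) = 2.5080
|z1|+|z2| = 6.2610 + 8.1025 = 14.3635

|z1+z2| = 2.5080 ≤ |z1|+|z2| = 14.3635 (verified)


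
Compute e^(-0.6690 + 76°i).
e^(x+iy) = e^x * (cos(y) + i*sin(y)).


e^-0.6690 = 0.5122
cos(76°) = 0.2419
sin(76°) = 0.9703
Real = 0.5122*0.2419 = 0.1239
Imag = 0.5122*0.9703 = 0.4970

0.1239 + 0.4970i


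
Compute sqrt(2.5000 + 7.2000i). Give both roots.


|z| = sqrt(6.25+51.84) = 7.6217
sqrt((|z|+a)/2) = sqrt((7.6217+2.5)/2) = sqrt(5.0608) = 2.2496
sqrt((|z|-a)/2) = sqrt((7.6217-2.5)/2) = sqrt(2.5608) = 1.6003

±(2.2496 + 1.6003i) i.e. 2.2496 + 1.6003i and -2.2496 - 1.6003i


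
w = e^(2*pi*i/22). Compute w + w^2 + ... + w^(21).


With w = e^(2*pi*i/22), all 22 of the 22th roots of unity w^0 = 1, w, ..., w^(21) sum to 0: 1 + w + ... + w^(21) = (1 - w^22)/(1 - w) = 0 since w^22 = 1, w ≠ 1.
Removing the root 1: w + w^2 + ... + w^(21) = 0 - 1 = -1

Sum = -1


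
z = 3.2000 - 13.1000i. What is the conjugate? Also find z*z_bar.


z_bar = 3.2000 + 13.1000i
z*z_bar = 3.2^2 + (-13.1)^2 = 10.24 + 171.61 = 181.85

z_bar = 3.2000 + 13.1000i, z*z_bar = 181.85


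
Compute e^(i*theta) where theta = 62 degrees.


cos(62°) = 0.4695
sin(62°) = 0.8829

e^(i*62°) = 0.4695 + 0.8829i


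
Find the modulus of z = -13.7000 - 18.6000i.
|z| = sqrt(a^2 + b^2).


|z| = sqrt((-13.7)^2 + (-18.6)^2) = sqrt(187.69 + 345.96) = sqrt(533.65) = 23.1009

|z| = 23.1009


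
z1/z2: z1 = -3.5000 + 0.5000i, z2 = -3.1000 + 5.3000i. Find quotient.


Conjugate of z2 = -3.1000 - 5.3000i
Numerator: (-3.5000 + 0.5000i)(-3.1000 - 5.3000i) = 13.5000 + 17.0000i
Denominator: (-3.1)^2 + 5.3^2 = 37.7
Result = (13.5000 + 17.0000i)/37.7

0.3581 + 0.4509i


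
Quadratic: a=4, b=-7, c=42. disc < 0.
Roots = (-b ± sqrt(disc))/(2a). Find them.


disc = (-7)^2 - 4*4*42 = 49 - 672 = -623
sqrt(|disc|) = sqrt(623) = 24.9600
Real part = 7/(2*4) = 0.8750
Imag part = 24.9600/(2*4) = 3.1200

0.8750 ± 3.1200i


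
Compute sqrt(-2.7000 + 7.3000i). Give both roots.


|z| = sqrt(7.29+53.29) = 7.7833
sqrt((|z|+a)/2) = sqrt((7.7833+(-2.7))/2) = sqrt(2.5417) = 1.5943
sqrt((|z|-a)/2) = sqrt((7.7833-(-2.7))/2) = sqrt(5.2417) = 2.2895

±(1.5943 + 2.2895i) i.e. 1.5943 + 2.2895i and -1.5943 - 2.2895i


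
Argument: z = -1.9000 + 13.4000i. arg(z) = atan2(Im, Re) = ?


Re = -1.9, Im = 13.4
arg = atan2(13.4, -1.9) = 98.0702 degrees

arg(z) = 98.0702 degrees


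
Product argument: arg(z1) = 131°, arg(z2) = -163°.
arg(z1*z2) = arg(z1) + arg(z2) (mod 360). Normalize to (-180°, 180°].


arg(z1*z2) = 131° - 163° = -32°
Normalized to (-180°, 180°]: -32°

-32°


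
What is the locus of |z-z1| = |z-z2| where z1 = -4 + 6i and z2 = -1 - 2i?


Equal distances means the locus is the perpendicular bisector of z1 and z2.
Midpoint = ((-4+(-1))/2, (6+(-2))/2) = (-2.5000, 2.0000)

Perpendicular bisector through (-2.5000, 2.0000)


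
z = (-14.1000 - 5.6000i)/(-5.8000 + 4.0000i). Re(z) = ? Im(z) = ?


Multiply by conjugate: (-14.1000 - 5.6000i)(-5.8000 - 4.0000i) / ((-5.8)^2 + 4^2)
Numerator real = -14.1*(-5.8) - (5.6)*4 = 59.38
Numerator imag = -5.6*(-5.8) - (-14.1)*4 = 88.88
Denominator = 49.64
Re(z) = 59.38/49.64 = 1.1962
Im(z) = 88.88/49.64 = 1.7905

Re(z) = 1.1962, Im(z) = 1.7905


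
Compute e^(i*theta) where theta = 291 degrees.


cos(291°) = 0.3584
sin(291°) = -0.9336

e^(i*291°) = 0.3584 - 0.9336i


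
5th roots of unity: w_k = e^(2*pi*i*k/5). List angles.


The 5th roots of unity are cis(360k/5°) for k=0..4
Angle step = 360/5 = 72°
Primitive root: cis(72°)
Primitive root = 0.3090 + 0.9511i

5 roots at angles: 0°, 72°, 144°, 216°, 288°


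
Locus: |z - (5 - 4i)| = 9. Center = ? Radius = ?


|z - z0| = r is a circle with center z0 and radius r.
Center = (5, -4), radius = 9

Circle with center (5, -4) and radius 9


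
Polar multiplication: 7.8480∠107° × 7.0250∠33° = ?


r = 7.8480 * 7.0250 = 55.1322
theta = 107° + 33° = 140° = 140° (mod 360)

55.1322 cis(140°)


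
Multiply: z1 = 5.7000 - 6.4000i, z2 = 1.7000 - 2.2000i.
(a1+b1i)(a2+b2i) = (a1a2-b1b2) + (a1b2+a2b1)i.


Real = 5.7*1.7 - (-6.4)*(-2.2) = 9.69 - 14.08 = -4.39
Imag = 5.7*(-2.2) + 1.7*(-6.4) = -12.54 - (10.88) = -23.42

-4.3900 - 23.4200i


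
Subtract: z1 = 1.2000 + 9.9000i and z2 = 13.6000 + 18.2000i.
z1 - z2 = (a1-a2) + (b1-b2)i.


Real: 1.2 - 13.6 = -12.4
Imag: 9.9 - 18.2 = -8.3

-12.4000 - 8.3000i


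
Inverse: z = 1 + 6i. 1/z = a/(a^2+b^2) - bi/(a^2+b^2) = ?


|z|^2 = 1+36 = 37
1/z = (1 - 6i)/37

1/z = 0.0270 - 0.1622i


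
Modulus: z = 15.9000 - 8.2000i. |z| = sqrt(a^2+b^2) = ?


|z| = sqrt(15.9^2 + (-8.2)^2) = sqrt(252.81 + 67.24) = sqrt(320.05) = 17.8899

|z| = 17.8899


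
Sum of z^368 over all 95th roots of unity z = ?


The roots are w_k = w^k with w = e^(2*pi*i/95), and (w^k)^368 = (w^368)^k.
So S = 1 + u + u^2 + ... + u^(94) with u = w^368.
368 = 3*95 + 83, so 368 is not a multiple of 95: u = (w^95)^3 * w^83 = w^83 ≠ 1 (w is a primitive 95th root), while u^95 = (w^95)^368 = 1.
Geometric series: S = (1 - u^95)/(1 - u) = (1 - 1)/(1 - u) = 0

S = 0


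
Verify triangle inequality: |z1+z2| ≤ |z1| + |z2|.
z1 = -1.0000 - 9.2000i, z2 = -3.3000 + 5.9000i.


|z1| = sqrt((-1)^2 + (-9.2)^2) = sqrt(85.64) = 9.2542
|z2| = sqrt((-3.3)^2 + 5.9^2) = sqrt(45.7) = 6.7602
z1+z2 = -4.3000 - 3.3000i
|z1+z2| = sqrt(29.38) = 5.4203
|z1|+|z2| = 9.2542 + 6.7602 = 16.0144

|z1+z2| = 5.4203 ≤ |z1|+|z2| = 16.0144 (verified)


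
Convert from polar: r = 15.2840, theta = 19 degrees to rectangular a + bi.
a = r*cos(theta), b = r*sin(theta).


a = 15.2840*cos(19°) = 15.2840*0.94552 = 14.4513
b = 15.2840*sin(19°) = 15.2840*0.32557 = 4.9760

14.4513 + 4.9760i


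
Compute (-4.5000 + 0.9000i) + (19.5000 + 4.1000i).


Real: -4.5 + 19.5 = 15
Imag: 0.9 + 4.1 = 5

15.0000 + 5.0000i


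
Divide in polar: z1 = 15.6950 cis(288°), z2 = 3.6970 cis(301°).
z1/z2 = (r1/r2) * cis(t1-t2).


r = 15.6950 / 3.6970 = 4.2453
theta = 288° - 301° = -13° = 347° (mod 360)

4.2453 cis(347°)


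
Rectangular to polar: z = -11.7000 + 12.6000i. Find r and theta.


r = sqrt(136.89+158.76) = sqrt(295.65) = 17.1945
theta = atan2(12.6, -11.7) = 132.8789 degrees

r = 17.1945, theta = 132.8789 degrees


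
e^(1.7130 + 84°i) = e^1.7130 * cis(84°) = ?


e^1.7130 = 5.5456
cos(84°) = 0.10453
sin(84°) = 0.99452
Real = 5.5456*0.10453 = 0.5797
Imag = 5.5456*0.99452 = 5.5152

0.5797 + 5.5152i


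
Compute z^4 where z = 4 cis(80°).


r^4 = 4^4 = 256
n*theta = 4*80° = 320° = 320° (mod 360)
a = 256*cos(320°) = 196.1074
b = 256*sin(320°) = -164.5536

256 cis(320°) = 196.1074 - 164.5536i


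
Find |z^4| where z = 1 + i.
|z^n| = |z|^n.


|z| = sqrt(1+1) = sqrt(2) = 1.4142
|z^4| = |z|^4 = (sqrt(2))^4 = 2^2 = 4

|z^4| = 4


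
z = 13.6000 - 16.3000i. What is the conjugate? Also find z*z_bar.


z_bar = 13.6000 + 16.3000i
z*z_bar = 13.6^2 + (-16.3)^2 = 184.96 + 265.69 = 450.65

z_bar = 13.6000 + 16.3000i, z*z_bar = 450.65


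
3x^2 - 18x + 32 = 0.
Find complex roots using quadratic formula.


disc = (-18)^2 - 4*3*32 = 324 - 384 = -60
sqrt(|disc|) = sqrt(60) = 7.7460
Real part = 18/(2*3) = 3.0000
Imag part = 7.7460/(2*3) = 1.2910

3.0000 ± 1.2910i


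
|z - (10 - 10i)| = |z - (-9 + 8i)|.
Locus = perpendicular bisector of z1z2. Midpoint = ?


Equal distances means the locus is the perpendicular bisector of z1 and z2.
Midpoint = ((10+(-9))/2, (-10+8)/2) = (0.5000, -1.0000)

Perpendicular bisector through (0.5000, -1.0000)


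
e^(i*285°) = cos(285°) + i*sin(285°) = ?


cos(285°) = 0.2588
sin(285°) = -0.9659

e^(i*285°) = 0.2588 - 0.9659i


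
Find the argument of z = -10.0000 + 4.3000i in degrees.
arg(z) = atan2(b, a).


Re = -10, Im = 4.3
arg = atan2(4.3, -10) = 156.7323 degrees

arg(z) = 156.7323 degrees


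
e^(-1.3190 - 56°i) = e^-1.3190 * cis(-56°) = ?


e^-1.3190 = 0.2674
cos(-56°) = 0.5592
sin(-56°) = -0.829
Real = 0.2674*0.5592 = 0.1495
Imag = 0.2674*(-0.829) = -0.2217

0.1495 - 0.2217i


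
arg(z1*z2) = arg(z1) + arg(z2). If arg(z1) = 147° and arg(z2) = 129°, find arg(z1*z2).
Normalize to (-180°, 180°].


arg(z1*z2) = 147° + 129° = 276°
Normalized to (-180°, 180°]: -84°

-84°


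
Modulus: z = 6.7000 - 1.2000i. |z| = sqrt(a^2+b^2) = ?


|z| = sqrt(6.7^2 + (-1.2)^2) = sqrt(44.89 + 1.44) = sqrt(46.33) = 6.8066

|z| = 6.8066


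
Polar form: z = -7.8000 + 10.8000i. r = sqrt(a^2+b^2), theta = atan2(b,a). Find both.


r = sqrt(60.84+116.64) = sqrt(177.48) = 13.3222
theta = atan2(10.8, -7.8) = 125.8377 degrees

r = 13.3222, theta = 125.8377 degrees


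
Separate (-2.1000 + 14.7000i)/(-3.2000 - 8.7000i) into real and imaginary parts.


Multiply by conjugate: (-2.1000 + 14.7000i)(-3.2000 + 8.7000i) / ((-3.2)^2 + (-8.7)^2)
Numerator real = -2.1*(-3.2) + 14.7*(-8.7) = -121.17
Numerator imag = 14.7*(-3.2) - (-2.1)*(-8.7) = -65.31
Denominator = 85.93
Re(z) = -121.17/85.93 = -1.4101
Im(z) = -65.31/85.93 = -0.7600

Re(z) = -1.4101, Im(z) = -0.7600


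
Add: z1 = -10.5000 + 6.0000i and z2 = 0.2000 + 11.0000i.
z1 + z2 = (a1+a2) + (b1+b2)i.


Real: -10.5 + 0.2 = -10.3
Imag: 6 + 11 = 17

-10.3000 + 17.0000i


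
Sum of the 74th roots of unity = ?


The sum of all 74th roots of unity is 0.
Geometric series: (1 - w^74)/(1 - w) = (1-1)/(1-w) = 0 since w^74 = 1, w ≠ 1.
Alternatively: coefficient of z^73 in z^74 - 1 is 0.

0


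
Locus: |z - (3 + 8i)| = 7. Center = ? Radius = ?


|z - z0| = r is a circle with center z0 and radius r.
Center = (3, 8), radius = 7

Circle with center (3, 8) and radius 7


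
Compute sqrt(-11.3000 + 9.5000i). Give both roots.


|z| = sqrt(127.69+90.25) = 14.7628
sqrt((|z|+a)/2) = sqrt((14.7628+(-11.3))/2) = sqrt(1.7314) = 1.3158
sqrt((|z|-a)/2) = sqrt((14.7628-(-11.3))/2) = sqrt(13.0314) = 3.6099

±(1.3158 + 3.6099i) i.e. 1.3158 + 3.6099i and -1.3158 - 3.6099i


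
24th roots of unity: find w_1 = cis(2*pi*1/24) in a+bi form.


Angle = 360*1/24 = 15°
a = cos(15°) = 0.9659
b = sin(15°) = 0.2588

0.9659 + 0.2588i


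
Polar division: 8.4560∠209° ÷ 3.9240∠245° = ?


r = 8.4560 / 3.9240 = 2.1549
theta = 209° - 245° = -36° = 324° (mod 360)

2.1549 cis(324°)


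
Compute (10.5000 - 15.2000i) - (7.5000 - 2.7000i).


Real: 10.5 - 7.5 = 3
Imag: -15.2 + 2.7 = -12.5

3.0000 - 12.5000i


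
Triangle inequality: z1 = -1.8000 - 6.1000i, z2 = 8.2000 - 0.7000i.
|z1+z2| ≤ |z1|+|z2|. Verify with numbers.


|z1| = sqrt((-1.8)^2 + (-6.1)^2) = sqrt(40.45) = 6.3600
|z2| = sqrt(8.2^2 + (-0.7)^2) = sqrt(67.73) = 8.2298
z1+z2 = 6.4000 - 6.8000i
|z1+z2| = sqrt(87.2) = 9.3381
|z1|+|z2| = 6.3600 + 8.2298 = 14.5898

|z1+z2| = 9.3381 ≤ |z1|+|z2| = 14.5898 (verified)


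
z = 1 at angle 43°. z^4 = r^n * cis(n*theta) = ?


r^4 = 1^4 = 1
n*theta = 4*43° = 172° = 172° (mod 360)
a = 1*cos(172°) = -0.9903
b = 1*sin(172°) = 0.1392

1 cis(172°) = -0.9903 + 0.1392i


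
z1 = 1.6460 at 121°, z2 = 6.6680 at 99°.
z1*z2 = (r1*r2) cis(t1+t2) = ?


r = 1.6460 * 6.6680 = 10.9755
theta = 121° + 99° = 220° = 220° (mod 360)

10.9755 cis(220°)


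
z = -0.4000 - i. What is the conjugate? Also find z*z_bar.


z_bar = -0.4000 + i
z*z_bar = (-0.4)^2 + (-1)^2 = 0.16 + 1 = 1.16

z_bar = -0.4000 + i, z*z_bar = 1.16


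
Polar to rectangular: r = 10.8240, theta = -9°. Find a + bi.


a = 10.8240*cos(-9°) = 10.8240*0.987688 = 10.6907
b = 10.8240*sin(-9°) = 10.8240*(-0.15643) = -1.6932

10.6907 - 1.6932i


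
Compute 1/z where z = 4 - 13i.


|z|^2 = 16+169 = 185
1/z = (4 + 13i)/185

1/z = 0.0216 + 0.0703i


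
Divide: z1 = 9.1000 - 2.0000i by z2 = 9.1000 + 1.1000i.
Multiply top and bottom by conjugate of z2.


Conjugate of z2 = 9.1000 - 1.1000i
Numerator: (9.1000 - 2.0000i)(9.1000 - 1.1000i) = 80.6100 - 28.2100i
Denominator: 9.1^2 + 1.1^2 = 84.02
Result = (80.6100 - 28.2100i)/84.02

0.9594 - 0.3358i


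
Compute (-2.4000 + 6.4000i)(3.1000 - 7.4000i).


Real = -2.4*3.1 - 6.4*(-7.4) = -7.44 - (-47.36) = 39.92
Imag = -2.4*(-7.4) + 3.1*6.4 = 17.76 + 19.84 = 37.6

39.9200 + 37.6000i


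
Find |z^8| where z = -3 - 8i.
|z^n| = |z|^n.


|z| = sqrt(9+64) = sqrt(73) = 8.5440
|z^8| = |z|^8 = (sqrt(73))^8 = 73^4 = 28398241

|z^8| = 28398241


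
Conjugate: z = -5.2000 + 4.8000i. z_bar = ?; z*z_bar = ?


z_bar = -5.2000 - 4.8000i
z*z_bar = (-5.2)^2 + 4.8^2 = 27.04 + 23.04 = 50.08

z_bar = -5.2000 - 4.8000i, z*z_bar = 50.08


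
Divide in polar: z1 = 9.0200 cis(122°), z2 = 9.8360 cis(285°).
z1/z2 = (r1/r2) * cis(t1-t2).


r = 9.0200 / 9.8360 = 0.9170
theta = 122° - 285° = -163° = 197° (mod 360)

0.9170 cis(197°)


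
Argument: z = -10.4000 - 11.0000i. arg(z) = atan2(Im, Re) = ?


Re = -10.4, Im = -11
arg = atan2(-11, -10.4) = -133.3940 degrees

arg(z) = -133.3940 degrees


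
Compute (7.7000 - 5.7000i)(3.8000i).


Real = 7.7*0 - (-5.7)*3.8 = 0 - (-21.66) = 21.66
Imag = 7.7*3.8 + 0*(-5.7) = 29.26 + 0 = 29.26

21.6600 + 29.2600i


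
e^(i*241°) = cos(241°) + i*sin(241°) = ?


cos(241°) = -0.4848
sin(241°) = -0.8746

e^(i*241°) = -0.4848 - 0.8746i


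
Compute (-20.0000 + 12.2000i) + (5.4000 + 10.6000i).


Real: -20 + 5.4 = -14.6
Imag: 12.2 + 10.6 = 22.8

-14.6000 + 22.8000i


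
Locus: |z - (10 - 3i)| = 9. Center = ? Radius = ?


|z - z0| = r is a circle with center z0 and radius r.
Center = (10, -3), radius = 9

Circle with center (10, -3) and radius 9


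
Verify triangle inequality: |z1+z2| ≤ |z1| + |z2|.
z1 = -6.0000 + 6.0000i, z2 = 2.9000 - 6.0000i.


|z1| = sqrt((-6)^2 + 6^2) = sqrt(72) = 8.4853
|z2| = sqrt(2.9^2 + (-6)^2) = sqrt(44.41) = 6.6641
z1+z2 = -3.1000
|z1+z2| = sqrt(9.61) = 3.1000
|z1|+|z2| = 8.4853 + 6.6641 = 15.1494

|z1+z2| = 3.1000 ≤ |z1|+|z2| = 15.1494 (verified)


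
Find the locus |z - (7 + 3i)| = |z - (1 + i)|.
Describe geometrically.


Equal distances means the locus is the perpendicular bisector of z1 and z2.
Midpoint = ((7+1)/2, (3+1)/2) = (4.0000, 2.0000)

Perpendicular bisector through (4.0000, 2.0000)


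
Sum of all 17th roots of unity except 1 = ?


With w = e^(2*pi*i/17), all 17 of the 17th roots of unity w^0 = 1, w, ..., w^(16) sum to 0: 1 + w + ... + w^(16) = (1 - w^17)/(1 - w) = 0 since w^17 = 1, w ≠ 1.
Removing the root 1: w + w^2 + ... + w^(16) = 0 - 1 = -1

Sum = -1


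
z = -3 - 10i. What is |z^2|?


|z| = sqrt(9+100) = sqrt(109) = 10.4403
|z^2| = |z|^2 = (sqrt(109))^2 = 109

|z^2| = 109


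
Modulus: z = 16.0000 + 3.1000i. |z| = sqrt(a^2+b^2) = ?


|z| = sqrt(16^2 + 3.1^2) = sqrt(256 + 9.61) = sqrt(265.61) = 16.2975

|z| = 16.2975


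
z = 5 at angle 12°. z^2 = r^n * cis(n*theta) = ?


r^2 = 5^2 = 25
n*theta = 2*12° = 24° = 24° (mod 360)
a = 25*cos(24°) = 22.8386
b = 25*sin(24°) = 10.1684

25 cis(24°) = 22.8386 + 10.1684i


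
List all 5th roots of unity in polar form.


The 5th roots of unity are cis(360k/5°) for k=0..4
Angle step = 360/5 = 72°
Primitive root: cis(72°)
Primitive root = 0.3090 + 0.9511i

5 roots at angles: 0°, 72°, 144°, 216°, 288°


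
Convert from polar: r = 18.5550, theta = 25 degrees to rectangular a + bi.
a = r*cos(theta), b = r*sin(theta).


a = 18.5550*cos(25°) = 18.5550*0.906308 = 16.8165
b = 18.5550*sin(25°) = 18.5550*0.42262 = 7.8417

16.8165 + 7.8417i


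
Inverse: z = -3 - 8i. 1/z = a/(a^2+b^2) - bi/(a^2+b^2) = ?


|z|^2 = 9+64 = 73
1/z = (-3 + 8i)/73

1/z = -0.0411 + 0.1096i


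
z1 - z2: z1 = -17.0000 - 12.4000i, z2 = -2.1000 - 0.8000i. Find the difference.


Real: -17 + 2.1 = -14.9
Imag: -12.4 + 0.8 = -11.6

-14.9000 - 11.6000i


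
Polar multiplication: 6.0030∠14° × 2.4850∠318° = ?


r = 6.0030 * 2.4850 = 14.9175
theta = 14° + 318° = 332° = 332° (mod 360)

14.9175 cis(332°)


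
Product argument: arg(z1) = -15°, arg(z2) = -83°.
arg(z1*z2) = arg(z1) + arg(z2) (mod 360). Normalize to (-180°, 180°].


arg(z1*z2) = -15° - 83° = -98°
Normalized to (-180°, 180°]: -98°

-98°


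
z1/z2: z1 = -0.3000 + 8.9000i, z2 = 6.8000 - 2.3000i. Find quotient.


Conjugate of z2 = 6.8000 + 2.3000i
Numerator: (-0.3000 + 8.9000i)(6.8000 + 2.3000i) = -22.5100 + 59.8300i
Denominator: 6.8^2 + (-2.3)^2 = 51.53
Result = (-22.5100 + 59.8300i)/51.53

-0.4368 + 1.1611i


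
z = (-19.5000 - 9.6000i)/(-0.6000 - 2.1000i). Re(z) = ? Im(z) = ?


Multiply by conjugate: (-19.5000 - 9.6000i)(-0.6000 + 2.1000i) / ((-0.6)^2 + (-2.1)^2)
Numerator real = -19.5*(-0.6) - (9.6)*(-2.1) = 31.86
Numerator imag = -9.6*(-0.6) - (-19.5)*(-2.1) = -35.19
Denominator = 4.77
Re(z) = 31.86/4.77 = 6.6792
Im(z) = -35.19/4.77 = -7.3774

Re(z) = 6.6792, Im(z) = -7.3774


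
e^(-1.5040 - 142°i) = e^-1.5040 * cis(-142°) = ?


e^-1.5040 = 0.2222
cos(-142°) = -0.788
sin(-142°) = -0.6157
Real = 0.2222*(-0.788) = -0.1751
Imag = 0.2222*(-0.6157) = -0.1368

-0.1751 - 0.1368i


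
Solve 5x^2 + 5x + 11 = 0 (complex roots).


disc = 5^2 - 4*5*11 = 25 - 220 = -195
sqrt(|disc|) = sqrt(195) = 13.9642
Real part = -5/(2*5) = -0.5000
Imag part = 13.9642/(2*5) = 1.3964

-0.5000 ± 1.3964i


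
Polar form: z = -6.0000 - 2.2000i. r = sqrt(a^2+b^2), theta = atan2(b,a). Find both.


r = sqrt(36+4.84) = sqrt(40.84) = 6.3906
theta = atan2(-2.2, -6) = -159.8637 degrees

r = 6.3906, theta = -159.8637 degrees


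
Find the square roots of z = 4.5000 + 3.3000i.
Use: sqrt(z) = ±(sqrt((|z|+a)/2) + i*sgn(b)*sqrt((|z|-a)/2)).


|z| = sqrt(20.25+10.89) = 5.5803
sqrt((|z|+a)/2) = sqrt((5.5803+4.5)/2) = sqrt(5.0402) = 2.2450
sqrt((|z|-a)/2) = sqrt((5.5803-4.5)/2) = sqrt(0.5402) = 0.7350

±(2.2450 + 0.7350i) i.e. 2.2450 + 0.7350i and -2.2450 - 0.7350i


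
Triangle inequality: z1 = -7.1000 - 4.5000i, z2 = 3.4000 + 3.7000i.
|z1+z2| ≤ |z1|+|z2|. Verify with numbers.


|z1| = sqrt((-7.1)^2 + (-4.5)^2) = sqrt(70.66) = 8.4060
|z2| = sqrt(3.4^2 + 3.7^2) = sqrt(25.25) = 5.0249
z1+z2 = -3.7000 - 0.8000i
|z1+z2| = sqrt(14.33) = 3.7855
|z1|+|z2| = 8.4060 + 5.0249 = 13.4309

|z1+z2| = 3.7855 ≤ |z1|+|z2| = 13.4309 (verified)


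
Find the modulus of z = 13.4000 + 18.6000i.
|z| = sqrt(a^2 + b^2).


|z| = sqrt(13.4^2 + 18.6^2) = sqrt(179.56 + 345.96) = sqrt(525.52) = 22.9242

|z| = 22.9242


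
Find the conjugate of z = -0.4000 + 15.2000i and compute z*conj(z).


z_bar = -0.4000 - 15.2000i
z*z_bar = (-0.4)^2 + 15.2^2 = 0.16 + 231.04 = 231.2

z_bar = -0.4000 - 15.2000i, z*z_bar = 231.2


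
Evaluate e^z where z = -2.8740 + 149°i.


e^-2.8740 = 0.0565
cos(149°) = -0.8572
sin(149°) = 0.515
Real = 0.0565*(-0.8572) = -0.0484
Imag = 0.0565*0.515 = 0.0291

-0.0484 + 0.0291i


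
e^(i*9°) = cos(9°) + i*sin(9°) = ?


cos(9°) = 0.9877
sin(9°) = 0.1564

e^(i*9°) = 0.9877 + 0.1564i


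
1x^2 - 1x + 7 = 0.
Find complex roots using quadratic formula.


disc = (-1)^2 - 4*1*7 = 1 - 28 = -27
sqrt(|disc|) = sqrt(27) = 5.1962
Real part = 1/(2*1) = 0.5000
Imag part = 5.1962/(2*1) = 2.5981

0.5000 ± 2.5981i


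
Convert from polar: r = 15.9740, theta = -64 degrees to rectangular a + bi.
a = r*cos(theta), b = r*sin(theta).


a = 15.9740*cos(-64°) = 15.9740*0.43837 = 7.0025
b = 15.9740*sin(-64°) = 15.9740*(-0.89879) = -14.3573

7.0025 - 14.3573i


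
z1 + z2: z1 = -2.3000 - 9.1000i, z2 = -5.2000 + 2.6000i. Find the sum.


Real: -2.3 - 5.2 = -7.5
Imag: -9.1 + 2.6 = -6.5

-7.5000 - 6.5000i


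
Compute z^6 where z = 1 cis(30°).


r^6 = 1^6 = 1
n*theta = 6*30° = 180° = 180° (mod 360)
a = 1*cos(180°) = -1.0000
b = 1*sin(180°) = 0

1 cis(180°) = -1.0000 + 0i


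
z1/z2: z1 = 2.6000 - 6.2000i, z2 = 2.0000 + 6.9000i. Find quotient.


Conjugate of z2 = 2.0000 - 6.9000i
Numerator: (2.6000 - 6.2000i)(2.0000 - 6.9000i) = -37.5800 - 30.3400i
Denominator: 2^2 + 6.9^2 = 51.61
Result = (-37.5800 - 30.3400i)/51.61

-0.7282 - 0.5879i


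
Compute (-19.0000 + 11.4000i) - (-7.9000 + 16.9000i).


Real: -19 + 7.9 = -11.1
Imag: 11.4 - 16.9 = -5.5

-11.1000 - 5.5000i


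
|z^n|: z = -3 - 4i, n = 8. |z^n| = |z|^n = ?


|z| = sqrt(9+16) = sqrt(25) = 5
|z^8| = |z|^8 = 5^8 = 390625

|z^8| = 390625


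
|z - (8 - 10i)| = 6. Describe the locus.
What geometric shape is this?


|z - z0| = r is a circle with center z0 and radius r.
Center = (8, -10), radius = 6

Circle with center (8, -10) and radius 6


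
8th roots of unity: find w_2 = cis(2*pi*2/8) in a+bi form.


Angle = 360*2/8 = 90°
a = cos(90°) = 0
b = sin(90°) = 1.0000

0 + 1.0000i


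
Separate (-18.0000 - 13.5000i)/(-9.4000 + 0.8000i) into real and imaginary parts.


Multiply by conjugate: (-18.0000 - 13.5000i)(-9.4000 - 0.8000i) / ((-9.4)^2 + 0.8^2)
Numerator real = -18*(-9.4) - (13.5)*0.8 = 158.4
Numerator imag = -13.5*(-9.4) - (-18)*0.8 = 141.3
Denominator = 89
Re(z) = 158.4/89 = 1.7798
Im(z) = 141.3/89 = 1.5876

Re(z) = 1.7798, Im(z) = 1.5876


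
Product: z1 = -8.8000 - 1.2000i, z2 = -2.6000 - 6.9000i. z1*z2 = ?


Real = -8.8*(-2.6) - (-1.2)*(-6.9) = 22.88 - 8.28 = 14.6
Imag = -8.8*(-6.9) - (2.6)*(-1.2) = 60.72 + 3.12 = 63.84

14.6000 + 63.8400i


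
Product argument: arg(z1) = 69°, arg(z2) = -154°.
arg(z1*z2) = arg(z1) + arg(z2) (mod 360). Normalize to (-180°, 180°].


arg(z1*z2) = 69° - 154° = -85°
Normalized to (-180°, 180°]: -85°

-85°


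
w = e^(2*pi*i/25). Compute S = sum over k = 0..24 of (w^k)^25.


The roots are w_k = w^k with w = e^(2*pi*i/25), and (w^k)^25 = (w^25)^k.
So S = 1 + u + u^2 + ... + u^(24) with u = w^25.
25 = 1*25 + 0, so 25 is a multiple of 25 and u = (w^25)^1 = 1.
Every one of the 25 terms equals 1: S = 25

S = 25


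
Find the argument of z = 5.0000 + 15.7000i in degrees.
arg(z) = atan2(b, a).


Re = 5, Im = 15.7
arg = atan2(15.7, 5) = 72.3348 degrees

arg(z) = 72.3348 degrees


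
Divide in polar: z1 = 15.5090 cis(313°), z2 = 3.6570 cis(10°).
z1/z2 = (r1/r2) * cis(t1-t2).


r = 15.5090 / 3.6570 = 4.2409
theta = 313° - 10° = 303° = 303° (mod 360)

4.2409 cis(303°)


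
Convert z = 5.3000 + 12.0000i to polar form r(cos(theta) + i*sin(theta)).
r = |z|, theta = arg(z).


r = sqrt(28.09+144) = sqrt(172.09) = 13.1183
theta = atan2(12, 5.3) = 66.1706 degrees

r = 13.1183, theta = 66.1706 degrees


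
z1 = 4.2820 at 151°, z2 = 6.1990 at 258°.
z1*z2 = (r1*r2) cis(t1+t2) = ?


r = 4.2820 * 6.1990 = 26.5441
theta = 151° + 258° = 409° = 49° (mod 360)

26.5441 cis(49°)


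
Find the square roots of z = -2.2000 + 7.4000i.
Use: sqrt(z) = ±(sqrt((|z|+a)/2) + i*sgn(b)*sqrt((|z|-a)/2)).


|z| = sqrt(4.84+54.76) = 7.7201
sqrt((|z|+a)/2) = sqrt((7.7201+(-2.2))/2) = sqrt(2.7601) = 1.6613
sqrt((|z|-a)/2) = sqrt((7.7201-(-2.2))/2) = sqrt(4.9601) = 2.2271

±(1.6613 + 2.2271i) i.e. 1.6613 + 2.2271i and -1.6613 - 2.2271i


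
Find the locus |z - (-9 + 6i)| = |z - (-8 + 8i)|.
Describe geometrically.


Equal distances means the locus is the perpendicular bisector of z1 and z2.
Midpoint = ((-9+(-8))/2, (6+8)/2) = (-8.5000, 7.0000)

Perpendicular bisector through (-8.5000, 7.0000)


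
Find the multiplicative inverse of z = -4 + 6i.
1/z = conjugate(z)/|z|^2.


|z|^2 = 16+36 = 52
1/z = (-4 - 6i)/52

1/z = -0.0769 - 0.1154i


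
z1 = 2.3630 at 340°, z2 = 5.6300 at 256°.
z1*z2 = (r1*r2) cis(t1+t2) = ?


r = 2.3630 * 5.6300 = 13.3037
theta = 340° + 256° = 596° = 236° (mod 360)

13.3037 cis(236°)


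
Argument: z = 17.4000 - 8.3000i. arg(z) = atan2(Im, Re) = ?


Re = 17.4, Im = -8.3
arg = atan2(-8.3, 17.4) = -25.5017 degrees

arg(z) = -25.5017 degrees


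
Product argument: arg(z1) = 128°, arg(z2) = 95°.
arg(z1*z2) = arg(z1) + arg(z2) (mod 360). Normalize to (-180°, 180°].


arg(z1*z2) = 128° + 95° = 223°
Normalized to (-180°, 180°]: -137°

-137°


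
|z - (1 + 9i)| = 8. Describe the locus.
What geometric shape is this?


|z - z0| = r is a circle with center z0 and radius r.
Center = (1, 9), radius = 8

Circle with center (1, 9) and radius 8


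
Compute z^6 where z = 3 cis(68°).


r^6 = 3^6 = 729
n*theta = 6*68° = 408° = 48° (mod 360)
a = 729*cos(48°) = 487.7962
b = 729*sin(48°) = 541.7526

729 cis(48°) = 487.7962 + 541.7526i


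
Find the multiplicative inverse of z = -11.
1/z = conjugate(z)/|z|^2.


|z|^2 = 121+0 = 121
1/z = (-11 - 0i)/121

1/z = -0.0909 + 0i


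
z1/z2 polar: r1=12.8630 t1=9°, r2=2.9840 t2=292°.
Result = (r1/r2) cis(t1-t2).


r = 12.8630 / 2.9840 = 4.3107
theta = 9° - 292° = -283° = 77° (mod 360)

4.3107 cis(77°)


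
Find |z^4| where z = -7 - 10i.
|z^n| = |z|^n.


|z| = sqrt(49+100) = sqrt(149) = 12.2066
|z^4| = |z|^4 = (sqrt(149))^4 = 149^2 = 22201

|z^4| = 22201


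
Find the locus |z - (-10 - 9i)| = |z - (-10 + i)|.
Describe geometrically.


Equal distances means the locus is the perpendicular bisector of z1 and z2.
Midpoint = ((-10+(-10))/2, (-9+1)/2) = (-10.0000, -4.0000)

Perpendicular bisector through (-10.0000, -4.0000)


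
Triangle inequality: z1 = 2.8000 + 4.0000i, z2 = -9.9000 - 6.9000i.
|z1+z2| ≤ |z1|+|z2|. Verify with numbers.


|z1| = sqrt(2.8^2 + 4^2) = sqrt(23.84) = 4.8826
|z2| = sqrt((-9.9)^2 + (-6.9)^2) = sqrt(145.62) = 12.0673
z1+z2 = -7.1000 - 2.9000i
|z1+z2| = sqrt(58.82) = 7.6694
|z1|+|z2| = 4.8826 + 12.0673 = 16.9499

|z1+z2| = 7.6694 ≤ |z1|+|z2| = 16.9499 (verified)


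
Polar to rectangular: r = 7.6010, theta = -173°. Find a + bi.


a = 7.6010*cos(-173°) = 7.6010*(-0.992546) = -7.5443
b = 7.6010*sin(-173°) = 7.6010*(-0.12187) = -0.9263

-7.5443 - 0.9263i


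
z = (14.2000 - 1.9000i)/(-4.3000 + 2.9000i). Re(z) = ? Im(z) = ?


Multiply by conjugate: (14.2000 - 1.9000i)(-4.3000 - 2.9000i) / ((-4.3)^2 + 2.9^2)
Numerator real = 14.2*(-4.3) - (1.9)*2.9 = -66.57
Numerator imag = -1.9*(-4.3) - 14.2*2.9 = -33.01
Denominator = 26.9
Re(z) = -66.57/26.9 = -2.4747
Im(z) = -33.01/26.9 = -1.2271

Re(z) = -2.4747, Im(z) = -1.2271


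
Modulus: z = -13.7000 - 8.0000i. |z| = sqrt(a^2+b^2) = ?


|z| = sqrt((-13.7)^2 + (-8)^2) = sqrt(187.69 + 64) = sqrt(251.69) = 15.8647

|z| = 15.8647


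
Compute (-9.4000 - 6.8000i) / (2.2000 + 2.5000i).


Conjugate of z2 = 2.2000 - 2.5000i
Numerator: (-9.4000 - 6.8000i)(2.2000 - 2.5000i) = -37.6800 + 8.5400i
Denominator: 2.2^2 + 2.5^2 = 11.09
Result = (-37.6800 + 8.5400i)/11.09

-3.3977 + 0.7701i


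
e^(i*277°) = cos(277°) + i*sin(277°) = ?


cos(277°) = 0.1219
sin(277°) = -0.9925

e^(i*277°) = 0.1219 - 0.9925i


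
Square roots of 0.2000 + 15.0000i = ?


|z| = sqrt(0.04+225) = 15.0013
sqrt((|z|+a)/2) = sqrt((15.0013+0.2)/2) = sqrt(7.6007) = 2.7569
sqrt((|z|-a)/2) = sqrt((15.0013-0.2)/2) = sqrt(7.4007) = 2.7204

±(2.7569 + 2.7204i) i.e. 2.7569 + 2.7204i and -2.7569 - 2.7204i


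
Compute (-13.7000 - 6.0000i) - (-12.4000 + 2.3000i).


Real: -13.7 + 12.4 = -1.3
Imag: -6 - 2.3 = -8.3

-1.3000 - 8.3000i


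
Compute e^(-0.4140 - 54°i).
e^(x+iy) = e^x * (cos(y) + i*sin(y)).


e^-0.4140 = 0.6610
cos(-54°) = 0.5878
sin(-54°) = -0.80902
Real = 0.6610*0.5878 = 0.3885
Imag = 0.6610*(-0.80902) = -0.5348

0.3885 - 0.5348i


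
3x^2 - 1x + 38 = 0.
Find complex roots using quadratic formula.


disc = (-1)^2 - 4*3*38 = 1 - 456 = -455
sqrt(|disc|) = sqrt(455) = 21.3307
Real part = 1/(2*3) = 0.1667
Imag part = 21.3307/(2*3) = 3.5551

0.1667 ± 3.5551i


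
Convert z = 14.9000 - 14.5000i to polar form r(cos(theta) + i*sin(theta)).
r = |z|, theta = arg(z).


r = sqrt(222.01+210.25) = sqrt(432.26) = 20.7909
theta = atan2(-14.5, 14.9) = -44.2205 degrees

r = 20.7909, theta = -44.2205 degrees


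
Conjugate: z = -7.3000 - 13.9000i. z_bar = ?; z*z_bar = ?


z_bar = -7.3000 + 13.9000i
z*z_bar = (-7.3)^2 + (-13.9)^2 = 53.29 + 193.21 = 246.5

z_bar = -7.3000 + 13.9000i, z*z_bar = 246.5


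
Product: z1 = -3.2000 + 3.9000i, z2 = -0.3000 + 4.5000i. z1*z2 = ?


Real = -3.2*(-0.3) - 3.9*4.5 = 0.96 - 17.55 = -16.59
Imag = -3.2*4.5 - (0.3)*3.9 = -14.4 - (1.17) = -15.57

-16.5900 - 15.5700i


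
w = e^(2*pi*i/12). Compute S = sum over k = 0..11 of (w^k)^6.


The roots are w_k = w^k with w = e^(2*pi*i/12), and (w^k)^6 = (w^6)^k.
So S = 1 + u + u^2 + ... + u^(11) with u = w^6.
6 = 0*12 + 6, so 6 is not a multiple of 12: u = w^6 ≠ 1 (w is a primitive 12th root), while u^12 = (w^12)^6 = 1.
Geometric series: S = (1 - u^12)/(1 - u) = (1 - 1)/(1 - u) = 0

S = 0


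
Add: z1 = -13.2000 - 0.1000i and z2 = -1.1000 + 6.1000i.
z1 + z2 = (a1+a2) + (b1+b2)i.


Real: -13.2 - 1.1 = -14.3
Imag: -0.1 + 6.1 = 6

-14.3000 + 6.0000i


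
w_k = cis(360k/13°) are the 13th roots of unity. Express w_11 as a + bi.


Angle = 360*11/13 = 304.6154°
a = cos(304.6154°) = 0.5681
b = sin(304.6154°) = -0.8230

0.5681 - 0.8230i


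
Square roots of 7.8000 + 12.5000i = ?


|z| = sqrt(60.84+156.25) = 14.7340
sqrt((|z|+a)/2) = sqrt((14.7340+7.8)/2) = sqrt(11.2670) = 3.3566
sqrt((|z|-a)/2) = sqrt((14.7340-7.8)/2) = sqrt(3.4670) = 1.8620

±(3.3566 + 1.8620i) i.e. 3.3566 + 1.8620i and -3.3566 - 1.8620i


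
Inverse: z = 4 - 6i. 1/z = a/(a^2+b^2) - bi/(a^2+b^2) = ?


|z|^2 = 16+36 = 52
1/z = (4 + 6i)/52

1/z = 0.0769 + 0.1154i


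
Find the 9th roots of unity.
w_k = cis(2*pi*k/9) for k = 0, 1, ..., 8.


The 9th roots of unity are cis(360k/9°) for k=0..8
Angle step = 360/9 = 40°
Primitive root: cis(40°)
Primitive root = 0.7660 + 0.6428i

9 roots at angles: 0°, 40°, 80°, 120°, 160°, 200°, 240°, 280°, 320°


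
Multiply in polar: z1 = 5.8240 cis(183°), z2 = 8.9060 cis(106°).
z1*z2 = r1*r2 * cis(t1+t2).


r = 5.8240 * 8.9060 = 51.8685
theta = 183° + 106° = 289° = 289° (mod 360)

51.8685 cis(289°)


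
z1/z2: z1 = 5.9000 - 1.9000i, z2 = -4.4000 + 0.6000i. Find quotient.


Conjugate of z2 = -4.4000 - 0.6000i
Numerator: (5.9000 - 1.9000i)(-4.4000 - 0.6000i) = -27.1000 + 4.8200i
Denominator: (-4.4)^2 + 0.6^2 = 19.72
Result = (-27.1000 + 4.8200i)/19.72

-1.3742 + 0.2444i


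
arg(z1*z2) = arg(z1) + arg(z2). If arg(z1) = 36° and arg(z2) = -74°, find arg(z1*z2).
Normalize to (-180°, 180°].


arg(z1*z2) = 36° - 74° = -38°
Normalized to (-180°, 180°]: -38°

-38°


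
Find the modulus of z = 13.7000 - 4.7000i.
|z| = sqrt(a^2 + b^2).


|z| = sqrt(13.7^2 + (-4.7)^2) = sqrt(187.69 + 22.09) = sqrt(209.78) = 14.4838

|z| = 14.4838


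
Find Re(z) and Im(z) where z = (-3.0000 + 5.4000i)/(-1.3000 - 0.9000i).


Multiply by conjugate: (-3.0000 + 5.4000i)(-1.3000 + 0.9000i) / ((-1.3)^2 + (-0.9)^2)
Numerator real = -3*(-1.3) + 5.4*(-0.9) = -0.96
Numerator imag = 5.4*(-1.3) - (-3)*(-0.9) = -9.72
Denominator = 2.5
Re(z) = -0.96/2.5 = -0.3840
Im(z) = -9.72/2.5 = -3.8880

Re(z) = -0.3840, Im(z) = -3.8880


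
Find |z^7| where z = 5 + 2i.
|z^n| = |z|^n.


|z| = sqrt(25+4) = sqrt(29) = 5.3852
|z^7| = |z|^7 = (sqrt(29))^7 = 29^3 * sqrt(29) = 24389*sqrt(29)

|z^7| = 24389*sqrt(29) ≈ 131338.7845
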